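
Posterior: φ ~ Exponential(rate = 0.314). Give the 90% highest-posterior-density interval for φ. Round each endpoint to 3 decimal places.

The exponential density is strictly decreasing on [0, ∞), so the HPD interval is anchored at 0: [0, q] with P(φ ≤ q) = 0.90.
q = −ln(1 − 0.90) / 0.314 = 2.3026 / 0.314 = 7.333.

[0.000, 7.333]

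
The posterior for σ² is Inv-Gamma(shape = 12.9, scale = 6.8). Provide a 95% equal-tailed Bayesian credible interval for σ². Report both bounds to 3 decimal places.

Inverse-Gamma(12.9, 6.8) quantiles: F⁻¹(0.025) and F⁻¹(0.975).
Equivalently, 1/σ² ~ Gamma(12.9, rate = 6.8); invert its 0.975 and 0.025 quantiles.
Posterior mean ≈ 0.571, SD ≈ 0.173; a Normal approximation gives roughly [0.232, 0.911].
Exact: lower = 0.326; upper = 0.993.

[0.326, 0.993]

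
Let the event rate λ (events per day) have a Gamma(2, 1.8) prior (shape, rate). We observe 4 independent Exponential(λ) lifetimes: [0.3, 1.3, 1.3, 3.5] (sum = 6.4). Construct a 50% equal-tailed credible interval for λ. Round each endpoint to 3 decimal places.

[0.515, 0.905]

Posterior: Gamma(2+4, 1.8+6.4) = Gamma(6, 8.2) (shape, rate).
Equal-tailed 50% interval: Gamma(6, 8.2) quantiles at 0.25 and 0.75.
Posterior mean ≈ 0.732, SD ≈ 0.299; a Normal approximation gives roughly [0.530, 0.933].
Exact: lower = 0.515; upper = 0.905.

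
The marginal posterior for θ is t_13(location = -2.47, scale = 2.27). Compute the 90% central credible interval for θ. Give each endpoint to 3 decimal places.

The t_13 distribution is symmetric; the 90% interval is -2.47 ± t·2.27 with t_{0.95,13} = 1.771.
Half-width: 1.771 × 2.27 = 4.020.
-2.47 − 4.020 = -6.490; -2.47 + 4.020 = 1.550.

[-6.490, 1.550]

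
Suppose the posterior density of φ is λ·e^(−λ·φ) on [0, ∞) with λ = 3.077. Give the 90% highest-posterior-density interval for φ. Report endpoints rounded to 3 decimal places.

[0.000, 0.748]

The exponential density is strictly decreasing on [0, ∞), so the HPD interval is anchored at 0: [0, q] with P(φ ≤ q) = 0.90.
q = −ln(1 − 0.90) / 3.077 = 2.3026 / 3.077 = 0.748.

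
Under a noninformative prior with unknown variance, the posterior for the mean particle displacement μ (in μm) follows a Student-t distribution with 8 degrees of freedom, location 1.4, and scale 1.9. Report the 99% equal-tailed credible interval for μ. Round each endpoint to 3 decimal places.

The t_8 distribution is symmetric; the 99% interval is 1.4 ± t·1.9 with t_{0.995,8} = 3.355.
Half-width: 3.355 × 1.9 = 6.375.
1.4 − 6.375 = -4.975; 1.4 + 6.375 = 7.775.

[-4.975, 7.775]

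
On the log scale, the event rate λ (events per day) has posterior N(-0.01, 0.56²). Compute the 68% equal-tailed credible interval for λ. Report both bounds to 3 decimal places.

[0.567, 1.728]

On the log scale the 68% interval is -0.01 ± 0.994 × 0.56 = [-0.5669, 0.5469].
Exponentiate: [e^-0.5669, e^0.5469] = [0.567, 1.728].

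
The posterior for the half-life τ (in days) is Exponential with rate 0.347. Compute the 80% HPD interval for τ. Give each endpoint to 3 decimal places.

The exponential density is strictly decreasing on [0, ∞), so the HPD interval is anchored at 0: [0, q] with P(τ ≤ q) = 0.80.
q = −ln(1 − 0.80) / 0.347 = 1.6094 / 0.347 = 4.638.

[0.000, 4.638]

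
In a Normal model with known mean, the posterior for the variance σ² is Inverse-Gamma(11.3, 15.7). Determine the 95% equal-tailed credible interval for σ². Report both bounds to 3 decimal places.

Inverse-Gamma(11.3, 15.7) quantiles: F⁻¹(0.025) and F⁻¹(0.975).
Equivalently, 1/σ² ~ Gamma(11.3, rate = 15.7); invert its 0.975 and 0.025 quantiles.
Posterior mean ≈ 1.524, SD ≈ 0.500; a Normal approximation gives roughly [0.545, 2.504].
Exact: lower = 0.836; upper = 2.753.

[0.836, 2.753]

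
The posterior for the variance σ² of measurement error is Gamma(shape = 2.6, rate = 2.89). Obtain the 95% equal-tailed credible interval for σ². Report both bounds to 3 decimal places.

Posterior: Gamma(shape 2.6, rate 2.89).
Equal-tailed 95% interval: Gamma(2.6, 2.89) quantiles at 0.025 and 0.975.
Posterior mean ≈ 0.900, SD ≈ 0.558; a Normal approximation gives roughly [-0.194, 1.993].
Exact: lower = 0.157; upper = 2.277.

[0.157, 2.277]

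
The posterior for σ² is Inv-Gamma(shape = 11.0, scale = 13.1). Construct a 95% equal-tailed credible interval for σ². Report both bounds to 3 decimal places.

Inverse-Gamma(11.0, 13.1) quantiles: F⁻¹(0.025) and F⁻¹(0.975).
Equivalently, 1/σ² ~ Gamma(11.0, rate = 13.1); invert its 0.975 and 0.025 quantiles.
Posterior mean ≈ 1.310, SD ≈ 0.437; a Normal approximation gives roughly [0.454, 2.166].
Exact: lower = 0.712; upper = 2.386.

[0.712, 2.386]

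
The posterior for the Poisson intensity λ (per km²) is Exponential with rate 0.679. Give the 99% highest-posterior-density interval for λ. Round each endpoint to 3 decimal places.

The exponential density is strictly decreasing on [0, ∞), so the HPD interval is anchored at 0: [0, q] with P(λ ≤ q) = 0.99.
q = −ln(1 − 0.99) / 0.679 = 4.6052 / 0.679 = 6.782.

[0.000, 6.782]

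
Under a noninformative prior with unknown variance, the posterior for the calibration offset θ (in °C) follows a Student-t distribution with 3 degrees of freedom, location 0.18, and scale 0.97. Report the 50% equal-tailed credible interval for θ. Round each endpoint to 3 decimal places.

The t_3 distribution is symmetric; the 50% interval is 0.18 ± t·0.97 with t_{0.75,3} = 0.765.
Half-width: 0.765 × 0.97 = 0.742.
0.18 − 0.742 = -0.562; 0.18 + 0.742 = 0.922.

[-0.562, 0.922]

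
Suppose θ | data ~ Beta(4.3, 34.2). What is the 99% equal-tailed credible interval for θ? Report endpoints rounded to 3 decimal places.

[0.022, 0.274]

Posterior: Beta(4.3, 34.2).
Equal-tailed 99% interval: the 0.005 and 0.995 quantiles of Beta(4.3, 34.2).
Posterior mean ≈ 0.112, SD ≈ 0.050; a Normal approximation gives roughly [-0.017, 0.241].
Exact: F⁻¹(0.005) = 0.022; F⁻¹(0.995) = 0.274.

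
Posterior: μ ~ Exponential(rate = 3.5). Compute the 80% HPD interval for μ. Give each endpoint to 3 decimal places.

[0.000, 0.460]

The exponential density is strictly decreasing on [0, ∞), so the HPD interval is anchored at 0: [0, q] with P(μ ≤ q) = 0.80.
q = −ln(1 − 0.80) / 3.5 = 1.6094 / 3.5 = 0.460.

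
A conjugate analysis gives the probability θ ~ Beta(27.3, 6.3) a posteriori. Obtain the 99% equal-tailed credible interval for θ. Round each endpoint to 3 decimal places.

Posterior: Beta(27.3, 6.3).
Equal-tailed 99% interval: the 0.005 and 0.995 quantiles of Beta(27.3, 6.3).
Posterior mean ≈ 0.812, SD ≈ 0.066; a Normal approximation gives roughly [0.642, 0.983].
Exact: F⁻¹(0.005) = 0.612; F⁻¹(0.995) = 0.945.

[0.612, 0.945]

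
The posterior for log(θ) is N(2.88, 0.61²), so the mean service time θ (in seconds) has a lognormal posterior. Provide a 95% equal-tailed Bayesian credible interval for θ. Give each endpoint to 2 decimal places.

On the log scale the 95% interval is 2.88 ± 1.960 × 0.61 = [1.6844, 4.0756].
Exponentiate: [e^1.6844, e^4.0756] = [5.39, 58.88].

[5.39, 58.88]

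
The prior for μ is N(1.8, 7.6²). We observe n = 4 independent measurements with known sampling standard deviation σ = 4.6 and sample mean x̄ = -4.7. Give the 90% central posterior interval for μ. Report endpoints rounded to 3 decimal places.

[-7.776, -0.534]

Posterior precision = 1/7.6² + 4/4.6² = 0.0173 + 0.1890 = 0.2063, so posterior SD = 2.2014.
Posterior mean = (1.8/7.6² + 4·-4.7/4.6²) / 0.2063 = -4.1546.
Interval: -4.1546 ± 1.645 × 2.2014 → [-7.776, -0.534].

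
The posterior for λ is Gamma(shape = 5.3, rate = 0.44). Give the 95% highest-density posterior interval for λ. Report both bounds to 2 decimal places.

[3.11, 22.42]

The posterior is unimodal and skewed, so the HPD interval has equal density at both endpoints and is the shortest 95% interval.
Solving f(3.11) = f(22.42) with F(22.42) − F(3.11) = 0.95 gives [3.11, 22.42].
For comparison, the equal-tailed interval is [4.07, 24.26]; the HPD is narrower and shifted toward the mode.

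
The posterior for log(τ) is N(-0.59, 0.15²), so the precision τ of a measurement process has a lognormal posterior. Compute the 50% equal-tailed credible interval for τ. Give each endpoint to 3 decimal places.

[0.501, 0.613]

On the log scale the 50% interval is -0.59 ± 0.674 × 0.15 = [-0.6912, -0.4888].
Exponentiate: [e^-0.6912, e^-0.4888] = [0.501, 0.613].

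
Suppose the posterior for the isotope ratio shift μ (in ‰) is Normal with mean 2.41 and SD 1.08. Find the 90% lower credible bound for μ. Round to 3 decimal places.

Need L with P(μ ≥ L) = 0.90: L = 2.41 − z_{0.1}·1.08.
z = 1.282; L = 2.41 − 1.282 × 1.08 = 1.026.

1.026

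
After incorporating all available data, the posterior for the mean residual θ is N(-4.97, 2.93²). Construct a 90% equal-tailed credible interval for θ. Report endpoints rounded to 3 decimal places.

[-9.789, -0.151]

The posterior is symmetric, so the 90% equal-tailed interval is θ = -4.97 ± z·2.93 with z = 1.645.
Half-width: 1.645 × 2.93 = 4.819.
-4.97 − 4.819 = -9.789; -4.97 + 4.819 = -0.151.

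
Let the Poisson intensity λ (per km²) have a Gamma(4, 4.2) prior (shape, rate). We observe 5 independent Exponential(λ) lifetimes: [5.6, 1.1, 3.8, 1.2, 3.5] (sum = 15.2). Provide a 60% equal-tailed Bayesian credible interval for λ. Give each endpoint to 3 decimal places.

[0.331, 0.587]

Posterior: Gamma(4+5, 4.2+15.2) = Gamma(9, 19.4) (shape, rate).
Equal-tailed 60% interval: Gamma(9, 19.4) quantiles at 0.2 and 0.8.
Posterior mean ≈ 0.464, SD ≈ 0.155; a Normal approximation gives roughly [0.334, 0.594].
Exact: lower = 0.331; upper = 0.587.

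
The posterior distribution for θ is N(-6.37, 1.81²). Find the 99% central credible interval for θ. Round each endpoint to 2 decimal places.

The posterior is symmetric, so the 99% equal-tailed interval is θ = -6.37 ± z·1.81 with z = 2.576.
Half-width: 2.576 × 1.81 = 4.66.
-6.37 − 4.66 = -11.03; -6.37 + 4.66 = -1.71.

[-11.03, -1.71]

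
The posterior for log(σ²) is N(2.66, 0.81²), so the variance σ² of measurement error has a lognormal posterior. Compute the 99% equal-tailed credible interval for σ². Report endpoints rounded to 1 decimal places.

On the log scale the 99% interval is 2.66 ± 2.576 × 0.81 = [0.5736, 4.7464].
Exponentiate: [e^0.5736, e^4.7464] = [1.8, 115.2].

[1.8, 115.2]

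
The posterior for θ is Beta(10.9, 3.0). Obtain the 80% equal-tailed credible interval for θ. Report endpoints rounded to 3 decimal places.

Posterior: Beta(10.9, 3.0).
Equal-tailed 80% interval: the 0.1 and 0.9 quantiles of Beta(10.9, 3.0).
Posterior mean ≈ 0.784, SD ≈ 0.107; a Normal approximation gives roughly [0.648, 0.921].
Exact: F⁻¹(0.1) = 0.638; F⁻¹(0.9) = 0.911.

[0.638, 0.911]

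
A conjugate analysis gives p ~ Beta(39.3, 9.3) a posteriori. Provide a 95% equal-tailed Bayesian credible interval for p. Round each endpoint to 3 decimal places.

[0.688, 0.905]

Posterior: Beta(39.3, 9.3).
Equal-tailed 95% interval: the 0.025 and 0.975 quantiles of Beta(39.3, 9.3).
Posterior mean ≈ 0.809, SD ≈ 0.056; a Normal approximation gives roughly [0.699, 0.918].
Exact: F⁻¹(0.025) = 0.688; F⁻¹(0.975) = 0.905.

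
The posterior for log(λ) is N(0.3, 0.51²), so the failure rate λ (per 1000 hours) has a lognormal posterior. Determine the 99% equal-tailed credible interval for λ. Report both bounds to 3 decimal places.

[0.363, 5.021]

On the log scale the 99% interval is 0.3 ± 2.576 × 0.51 = [-1.0137, 1.6137].
Exponentiate: [e^-1.0137, e^1.6137] = [0.363, 5.021].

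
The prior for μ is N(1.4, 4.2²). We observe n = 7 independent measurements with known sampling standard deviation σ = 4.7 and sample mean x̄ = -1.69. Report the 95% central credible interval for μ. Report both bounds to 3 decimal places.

[-4.428, 1.986]

Posterior precision = 1/4.2² + 7/4.7² = 0.0567 + 0.3169 = 0.3736, so posterior SD = 1.6361.
Posterior mean = (1.4/4.2² + 7·-1.69/4.7²) / 0.3736 = -1.2211.
Interval: -1.2211 ± 1.960 × 1.6361 → [-4.428, 1.986].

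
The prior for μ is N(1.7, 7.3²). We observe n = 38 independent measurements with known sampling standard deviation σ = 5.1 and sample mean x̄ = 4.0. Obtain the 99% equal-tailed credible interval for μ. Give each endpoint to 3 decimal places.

[1.853, 6.088]

Posterior precision = 1/7.3² + 38/5.1² = 0.0188 + 1.4610 = 1.4797, so posterior SD = 0.8221.
Posterior mean = (1.7/7.3² + 38·4.0/5.1²) / 1.4797 = 3.9708.
Interval: 3.9708 ± 2.576 × 0.8221 → [1.853, 6.088].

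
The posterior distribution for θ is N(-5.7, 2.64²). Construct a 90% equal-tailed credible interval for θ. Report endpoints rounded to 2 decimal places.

The posterior is symmetric, so the 90% equal-tailed interval is θ = -5.7 ± z·2.64 with z = 1.645.
Half-width: 1.645 × 2.64 = 4.34.
-5.7 − 4.34 = -10.04; -5.7 + 4.34 = -1.36.

[-10.04, -1.36]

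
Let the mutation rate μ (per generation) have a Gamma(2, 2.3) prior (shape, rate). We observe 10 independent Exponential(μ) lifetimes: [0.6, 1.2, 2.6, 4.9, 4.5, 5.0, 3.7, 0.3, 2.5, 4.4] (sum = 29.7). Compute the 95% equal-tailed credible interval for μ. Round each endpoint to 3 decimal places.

Posterior: Gamma(2+10, 2.3+29.7) = Gamma(12, 32.0) (shape, rate).
Equal-tailed 95% interval: Gamma(12, 32.0) quantiles at 0.025 and 0.975.
Posterior mean ≈ 0.375, SD ≈ 0.108; a Normal approximation gives roughly [0.163, 0.587].
Exact: lower = 0.194; upper = 0.615.

[0.194, 0.615]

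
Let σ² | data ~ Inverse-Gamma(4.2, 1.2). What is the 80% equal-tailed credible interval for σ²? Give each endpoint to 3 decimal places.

[0.173, 0.639]

Inverse-Gamma(4.2, 1.2) quantiles: F⁻¹(0.1) and F⁻¹(0.9).
Equivalently, 1/σ² ~ Gamma(4.2, rate = 1.2); invert its 0.9 and 0.1 quantiles.
Posterior mean ≈ 0.375, SD ≈ 0.253; a Normal approximation gives roughly [0.051, 0.699].
Exact: lower = 0.173; upper = 0.639.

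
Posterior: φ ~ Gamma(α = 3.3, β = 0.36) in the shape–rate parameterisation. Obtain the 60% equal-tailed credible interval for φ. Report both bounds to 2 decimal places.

Posterior: Gamma(shape 3.3, rate 0.36).
Equal-tailed 60% interval: Gamma(3.3, 0.36) quantiles at 0.2 and 0.8.
Posterior mean ≈ 9.17, SD ≈ 5.05; a Normal approximation gives roughly [4.92, 13.41].
Exact: lower = 4.89; upper = 12.93.

[4.89, 12.93]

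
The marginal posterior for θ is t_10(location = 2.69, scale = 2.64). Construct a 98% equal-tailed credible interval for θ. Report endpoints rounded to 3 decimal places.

[-4.606, 9.986]

The t_10 distribution is symmetric; the 98% interval is 2.69 ± t·2.64 with t_{0.99,10} = 2.764.
Half-width: 2.764 × 2.64 = 7.296.
2.69 − 7.296 = -4.606; 2.69 + 7.296 = 9.986.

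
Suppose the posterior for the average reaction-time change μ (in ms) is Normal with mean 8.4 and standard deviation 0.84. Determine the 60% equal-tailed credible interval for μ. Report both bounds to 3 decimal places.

[7.693, 9.107]

The posterior is symmetric, so the 60% equal-tailed interval is μ = 8.4 ± z·0.84 with z = 0.842.
Half-width: 0.842 × 0.84 = 0.707.
8.4 − 0.707 = 7.693; 8.4 + 0.707 = 9.107.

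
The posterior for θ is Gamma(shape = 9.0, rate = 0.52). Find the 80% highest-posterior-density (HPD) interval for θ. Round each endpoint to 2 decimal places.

The posterior is unimodal and skewed, so the HPD interval has equal density at both endpoints and is the shortest 80% interval.
Solving f(9.37) = f(23.54) with F(23.54) − F(9.37) = 0.80 gives [9.37, 23.54].
For comparison, the equal-tailed interval is [10.45, 24.99]; the HPD is narrower and shifted toward the mode.

[9.37, 23.54]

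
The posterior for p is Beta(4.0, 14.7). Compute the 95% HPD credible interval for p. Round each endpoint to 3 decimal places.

[0.050, 0.395]

The posterior is unimodal and skewed, so the HPD interval has equal density at both endpoints and is the shortest 95% interval.
Solving f(0.050) = f(0.395) with F(0.395) − F(0.050) = 0.95 gives [0.050, 0.395].
For comparison, the equal-tailed interval is [0.065, 0.420]; the HPD is narrower and shifted toward the mode.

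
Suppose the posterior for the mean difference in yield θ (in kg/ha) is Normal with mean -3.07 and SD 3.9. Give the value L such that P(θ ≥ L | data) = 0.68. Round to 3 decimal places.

Need L with P(θ ≥ L) = 0.68: L = -3.07 − z_{0.32}·3.9.
z = 0.468; L = -3.07 − 0.468 × 3.9 = -4.894.

-4.894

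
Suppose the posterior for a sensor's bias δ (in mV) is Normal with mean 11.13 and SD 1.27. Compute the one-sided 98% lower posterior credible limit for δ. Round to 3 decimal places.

8.522

Need L with P(δ ≥ L) = 0.98: L = 11.13 − z_{0.02}·1.27.
z = 2.054; L = 11.13 − 2.054 × 1.27 = 8.522.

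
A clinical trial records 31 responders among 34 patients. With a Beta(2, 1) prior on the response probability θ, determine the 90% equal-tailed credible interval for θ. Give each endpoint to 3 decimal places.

[0.798, 0.961]

Posterior: Beta(2+31, 1+3) = Beta(33, 4).
Equal-tailed 90% interval: the 0.05 and 0.95 quantiles of Beta(33, 4).
Posterior mean ≈ 0.892, SD ≈ 0.050; a Normal approximation gives roughly [0.809, 0.975].
Exact: F⁻¹(0.05) = 0.798; F⁻¹(0.95) = 0.961.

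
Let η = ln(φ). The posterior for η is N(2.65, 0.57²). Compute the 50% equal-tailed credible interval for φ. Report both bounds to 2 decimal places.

[9.64, 20.79]

On the log scale the 50% interval is 2.65 ± 0.674 × 0.57 = [2.2655, 3.0345].
Exponentiate: [e^2.2655, e^3.0345] = [9.64, 20.79].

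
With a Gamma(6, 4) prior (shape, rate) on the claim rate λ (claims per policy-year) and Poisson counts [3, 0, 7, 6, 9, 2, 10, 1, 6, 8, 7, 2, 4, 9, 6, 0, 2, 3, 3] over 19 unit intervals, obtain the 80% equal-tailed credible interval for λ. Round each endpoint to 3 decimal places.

[3.557, 4.636]

Posterior: Gamma(6+88, 4+19) = Gamma(94, 23) (shape, rate).
Equal-tailed 80% interval: Gamma(94, 23) quantiles at 0.1 and 0.9.
Posterior mean ≈ 4.087, SD ≈ 0.422; a Normal approximation gives roughly [3.547, 4.627].
Exact: lower = 3.557; upper = 4.636.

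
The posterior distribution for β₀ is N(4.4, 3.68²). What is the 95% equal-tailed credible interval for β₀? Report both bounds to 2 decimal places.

[-2.81, 11.61]

The posterior is symmetric, so the 95% equal-tailed interval is β₀ = 4.4 ± z·3.68 with z = 1.960.
Half-width: 1.960 × 3.68 = 7.21.
4.4 − 7.21 = -2.81; 4.4 + 7.21 = 11.61.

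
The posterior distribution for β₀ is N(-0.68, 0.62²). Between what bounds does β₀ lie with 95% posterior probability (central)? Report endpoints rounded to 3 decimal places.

The posterior is symmetric, so the 95% equal-tailed interval is β₀ = -0.68 ± z·0.62 with z = 1.960.
Half-width: 1.960 × 0.62 = 1.215.
-0.68 − 1.215 = -1.895; -0.68 + 1.215 = 0.535.

[-1.895, 0.535]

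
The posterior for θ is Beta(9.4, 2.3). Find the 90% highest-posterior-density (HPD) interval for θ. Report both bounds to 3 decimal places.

The posterior is unimodal and skewed, so the HPD interval has equal density at both endpoints and is the shortest 90% interval.
Solving f(0.639) = f(0.977) with F(0.977) − F(0.639) = 0.90 gives [0.639, 0.977].
For comparison, the equal-tailed interval is [0.593, 0.953]; the HPD is narrower and shifted toward the mode.

[0.639, 0.977]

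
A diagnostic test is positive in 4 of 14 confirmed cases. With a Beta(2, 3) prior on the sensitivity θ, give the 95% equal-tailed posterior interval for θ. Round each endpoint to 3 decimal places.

[0.133, 0.535]

Posterior: Beta(2+4, 3+10) = Beta(6, 13).
Equal-tailed 95% interval: the 0.025 and 0.975 quantiles of Beta(6, 13).
Posterior mean ≈ 0.316, SD ≈ 0.104; a Normal approximation gives roughly [0.112, 0.520].
Exact: F⁻¹(0.025) = 0.133; F⁻¹(0.975) = 0.535.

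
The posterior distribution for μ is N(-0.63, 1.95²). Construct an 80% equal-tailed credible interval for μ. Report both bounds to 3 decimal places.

The posterior is symmetric, so the 80% equal-tailed interval is μ = -0.63 ± z·1.95 with z = 1.282.
Half-width: 1.282 × 1.95 = 2.499.
-0.63 − 2.499 = -3.129; -0.63 + 2.499 = 1.869.

[-3.129, 1.869]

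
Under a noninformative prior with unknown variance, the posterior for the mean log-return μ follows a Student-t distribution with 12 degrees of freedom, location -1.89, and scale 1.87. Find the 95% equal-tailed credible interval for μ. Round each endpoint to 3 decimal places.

The t_12 distribution is symmetric; the 95% interval is -1.89 ± t·1.87 with t_{0.975,12} = 2.179.
Half-width: 2.179 × 1.87 = 4.074.
-1.89 − 4.074 = -5.964; -1.89 + 4.074 = 2.184.

[-5.964, 2.184]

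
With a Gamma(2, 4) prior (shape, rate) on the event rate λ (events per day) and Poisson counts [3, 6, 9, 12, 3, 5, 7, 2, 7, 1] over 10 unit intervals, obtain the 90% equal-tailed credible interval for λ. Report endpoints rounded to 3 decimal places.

[3.227, 4.997]

Posterior: Gamma(2+55, 4+10) = Gamma(57, 14) (shape, rate).
Equal-tailed 90% interval: Gamma(57, 14) quantiles at 0.05 and 0.95.
Posterior mean ≈ 4.071, SD ≈ 0.539; a Normal approximation gives roughly [3.184, 4.958].
Exact: lower = 3.227; upper = 4.997.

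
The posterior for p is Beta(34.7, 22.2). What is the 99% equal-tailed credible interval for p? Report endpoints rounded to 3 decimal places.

Posterior: Beta(34.7, 22.2).
Equal-tailed 99% interval: the 0.005 and 0.995 quantiles of Beta(34.7, 22.2).
Posterior mean ≈ 0.610, SD ≈ 0.064; a Normal approximation gives roughly [0.445, 0.775].
Exact: F⁻¹(0.005) = 0.440; F⁻¹(0.995) = 0.765.

[0.440, 0.765]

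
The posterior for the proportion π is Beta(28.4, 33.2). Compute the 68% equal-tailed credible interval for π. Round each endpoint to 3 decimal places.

Posterior: Beta(28.4, 33.2).
Equal-tailed 68% interval: the 0.16 and 0.84 quantiles of Beta(28.4, 33.2).
Posterior mean ≈ 0.461, SD ≈ 0.063; a Normal approximation gives roughly [0.398, 0.524].
Exact: F⁻¹(0.16) = 0.398; F⁻¹(0.84) = 0.524.

[0.398, 0.524]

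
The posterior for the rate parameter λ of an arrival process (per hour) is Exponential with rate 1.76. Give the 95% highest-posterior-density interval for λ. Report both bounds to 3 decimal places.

The exponential density is strictly decreasing on [0, ∞), so the HPD interval is anchored at 0: [0, q] with P(λ ≤ q) = 0.95.
q = −ln(1 − 0.95) / 1.76 = 2.9957 / 1.76 = 1.702.

[0.000, 1.702]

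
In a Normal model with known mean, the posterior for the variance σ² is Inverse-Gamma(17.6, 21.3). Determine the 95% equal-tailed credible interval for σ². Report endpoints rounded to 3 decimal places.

Inverse-Gamma(17.6, 21.3) quantiles: F⁻¹(0.025) and F⁻¹(0.975).
Equivalently, 1/σ² ~ Gamma(17.6, rate = 21.3); invert its 0.975 and 0.025 quantiles.
Posterior mean ≈ 1.283, SD ≈ 0.325; a Normal approximation gives roughly [0.646, 1.920].
Exact: lower = 0.797; upper = 2.056.

[0.797, 2.056]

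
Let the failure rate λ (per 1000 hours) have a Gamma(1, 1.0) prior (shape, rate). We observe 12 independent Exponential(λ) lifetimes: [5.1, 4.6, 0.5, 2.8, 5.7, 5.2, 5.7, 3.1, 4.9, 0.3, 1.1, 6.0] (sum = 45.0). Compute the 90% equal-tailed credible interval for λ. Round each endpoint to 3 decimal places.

[0.167, 0.423]

Posterior: Gamma(1+12, 1.0+45.0) = Gamma(13, 46.0) (shape, rate).
Equal-tailed 90% interval: Gamma(13, 46.0) quantiles at 0.05 and 0.95.
Posterior mean ≈ 0.283, SD ≈ 0.078; a Normal approximation gives roughly [0.154, 0.412].
Exact: lower = 0.167; upper = 0.423.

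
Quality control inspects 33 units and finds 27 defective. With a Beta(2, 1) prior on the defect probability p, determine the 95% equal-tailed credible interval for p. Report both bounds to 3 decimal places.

[0.664, 0.916]

Posterior: Beta(2+27, 1+6) = Beta(29, 7).
Equal-tailed 95% interval: the 0.025 and 0.975 quantiles of Beta(29, 7).
Posterior mean ≈ 0.806, SD ≈ 0.065; a Normal approximation gives roughly [0.678, 0.933].
Exact: F⁻¹(0.025) = 0.664; F⁻¹(0.975) = 0.916.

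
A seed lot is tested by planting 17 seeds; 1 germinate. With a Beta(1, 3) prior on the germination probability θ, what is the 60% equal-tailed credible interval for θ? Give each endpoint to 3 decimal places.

Posterior: Beta(1+1, 3+16) = Beta(2, 19).
Equal-tailed 60% interval: the 0.2 and 0.8 quantiles of Beta(2, 19).
Posterior mean ≈ 0.095, SD ≈ 0.063; a Normal approximation gives roughly [0.043, 0.148].
Exact: F⁻¹(0.2) = 0.041; F⁻¹(0.8) = 0.142.

[0.041, 0.142]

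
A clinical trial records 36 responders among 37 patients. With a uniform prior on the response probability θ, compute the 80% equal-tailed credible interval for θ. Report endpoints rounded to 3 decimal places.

[0.901, 0.986]

Posterior: Beta(1+36, 1+1) = Beta(37, 2).
Equal-tailed 80% interval: the 0.1 and 0.9 quantiles of Beta(37, 2).
Posterior mean ≈ 0.949, SD ≈ 0.035; a Normal approximation gives roughly [0.904, 0.993].
Exact: F⁻¹(0.1) = 0.901; F⁻¹(0.9) = 0.986.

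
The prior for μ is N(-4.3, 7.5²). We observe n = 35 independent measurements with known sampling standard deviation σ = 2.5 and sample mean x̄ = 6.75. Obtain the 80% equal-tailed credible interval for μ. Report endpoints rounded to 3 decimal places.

Posterior precision = 1/7.5² + 35/2.5² = 0.0178 + 5.6000 = 5.6178, so posterior SD = 0.4219.
Posterior mean = (-4.3/7.5² + 35·6.75/2.5²) / 5.6178 = 6.7150.
Interval: 6.7150 ± 1.282 × 0.4219 → [6.174, 7.256].

[6.174, 7.256]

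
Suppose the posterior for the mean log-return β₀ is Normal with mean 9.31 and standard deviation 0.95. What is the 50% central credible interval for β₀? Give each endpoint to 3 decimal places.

[8.669, 9.951]

The posterior is symmetric, so the 50% equal-tailed interval is β₀ = 9.31 ± z·0.95 with z = 0.674.
Half-width: 0.674 × 0.95 = 0.641.
9.31 − 0.641 = 8.669; 9.31 + 0.641 = 9.951.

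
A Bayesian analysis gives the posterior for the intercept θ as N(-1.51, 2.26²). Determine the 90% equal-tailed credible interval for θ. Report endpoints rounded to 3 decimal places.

The posterior is symmetric, so the 90% equal-tailed interval is θ = -1.51 ± z·2.26 with z = 1.645.
Half-width: 1.645 × 2.26 = 3.717.
-1.51 − 3.717 = -5.227; -1.51 + 3.717 = 2.207.

[-5.227, 2.207]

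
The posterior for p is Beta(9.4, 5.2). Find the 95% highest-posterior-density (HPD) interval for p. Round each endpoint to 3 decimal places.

[0.407, 0.870]

The posterior is unimodal and skewed, so the HPD interval has equal density at both endpoints and is the shortest 95% interval.
Solving f(0.407) = f(0.870) with F(0.870) − F(0.407) = 0.95 gives [0.407, 0.870].
For comparison, the equal-tailed interval is [0.392, 0.858]; the HPD is narrower and shifted toward the mode.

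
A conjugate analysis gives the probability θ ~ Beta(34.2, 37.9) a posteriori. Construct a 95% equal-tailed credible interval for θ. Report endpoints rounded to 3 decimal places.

[0.361, 0.589]

Posterior: Beta(34.2, 37.9).
Equal-tailed 95% interval: the 0.025 and 0.975 quantiles of Beta(34.2, 37.9).
Posterior mean ≈ 0.474, SD ≈ 0.058; a Normal approximation gives roughly [0.360, 0.589].
Exact: F⁻¹(0.025) = 0.361; F⁻¹(0.975) = 0.589.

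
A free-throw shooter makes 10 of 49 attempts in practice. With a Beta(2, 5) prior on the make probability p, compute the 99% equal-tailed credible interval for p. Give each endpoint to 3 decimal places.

[0.095, 0.371]

Posterior: Beta(2+10, 5+39) = Beta(12, 44).
Equal-tailed 99% interval: the 0.005 and 0.995 quantiles of Beta(12, 44).
Posterior mean ≈ 0.214, SD ≈ 0.054; a Normal approximation gives roughly [0.074, 0.354].
Exact: F⁻¹(0.005) = 0.095; F⁻¹(0.995) = 0.371.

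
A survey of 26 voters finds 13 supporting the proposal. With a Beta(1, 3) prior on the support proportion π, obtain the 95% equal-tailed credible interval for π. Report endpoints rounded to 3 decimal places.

[0.294, 0.643]

Posterior: Beta(1+13, 3+13) = Beta(14, 16).
Equal-tailed 95% interval: the 0.025 and 0.975 quantiles of Beta(14, 16).
Posterior mean ≈ 0.467, SD ≈ 0.090; a Normal approximation gives roughly [0.291, 0.642].
Exact: F⁻¹(0.025) = 0.294; F⁻¹(0.975) = 0.643.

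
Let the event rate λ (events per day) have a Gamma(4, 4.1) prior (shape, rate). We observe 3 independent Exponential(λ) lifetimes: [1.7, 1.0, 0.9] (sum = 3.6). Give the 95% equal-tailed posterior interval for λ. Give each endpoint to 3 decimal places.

Posterior: Gamma(4+3, 4.1+3.6) = Gamma(7, 7.7) (shape, rate).
Equal-tailed 95% interval: Gamma(7, 7.7) quantiles at 0.025 and 0.975.
Posterior mean ≈ 0.909, SD ≈ 0.344; a Normal approximation gives roughly [0.236, 1.583].
Exact: lower = 0.366; upper = 1.696.

[0.366, 1.696]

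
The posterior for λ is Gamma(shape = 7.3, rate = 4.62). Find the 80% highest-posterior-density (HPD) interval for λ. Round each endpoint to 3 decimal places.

[0.774, 2.196]

The posterior is unimodal and skewed, so the HPD interval has equal density at both endpoints and is the shortest 80% interval.
Solving f(0.774) = f(2.196) with F(2.196) − F(0.774) = 0.80 gives [0.774, 2.196].
For comparison, the equal-tailed interval is [0.892, 2.360]; the HPD is narrower and shifted toward the mode.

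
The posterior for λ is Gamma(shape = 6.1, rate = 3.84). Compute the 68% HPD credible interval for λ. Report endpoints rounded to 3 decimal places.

[0.819, 2.014]

The posterior is unimodal and skewed, so the HPD interval has equal density at both endpoints and is the shortest 68% interval.
Solving f(0.819) = f(2.014) with F(2.014) − F(0.819) = 0.68 gives [0.819, 2.014].
For comparison, the equal-tailed interval is [0.966, 2.210]; the HPD is narrower and shifted toward the mode.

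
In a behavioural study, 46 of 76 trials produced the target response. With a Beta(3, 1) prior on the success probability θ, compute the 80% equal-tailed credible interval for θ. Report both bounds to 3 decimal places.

[0.542, 0.682]

Posterior: Beta(3+46, 1+30) = Beta(49, 31).
Equal-tailed 80% interval: the 0.1 and 0.9 quantiles of Beta(49, 31).
Posterior mean ≈ 0.613, SD ≈ 0.054; a Normal approximation gives roughly [0.543, 0.682].
Exact: F⁻¹(0.1) = 0.542; F⁻¹(0.9) = 0.682.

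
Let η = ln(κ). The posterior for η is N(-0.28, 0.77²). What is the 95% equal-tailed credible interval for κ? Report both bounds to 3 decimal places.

On the log scale the 95% interval is -0.28 ± 1.960 × 0.77 = [-1.7892, 1.2292].
Exponentiate: [e^-1.7892, e^1.2292] = [0.167, 3.418].

[0.167, 3.418]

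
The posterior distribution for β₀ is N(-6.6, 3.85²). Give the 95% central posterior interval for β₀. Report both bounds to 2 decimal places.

The posterior is symmetric, so the 95% equal-tailed interval is β₀ = -6.6 ± z·3.85 with z = 1.960.
Half-width: 1.960 × 3.85 = 7.55.
-6.6 − 7.55 = -14.15; -6.6 + 7.55 = 0.95.

[-14.15, 0.95]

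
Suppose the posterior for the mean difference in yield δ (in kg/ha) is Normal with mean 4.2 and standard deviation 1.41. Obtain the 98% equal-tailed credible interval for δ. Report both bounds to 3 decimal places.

The posterior is symmetric, so the 98% equal-tailed interval is δ = 4.2 ± z·1.41 with z = 2.326.
Half-width: 2.326 × 1.41 = 3.280.
4.2 − 3.280 = 0.920; 4.2 + 3.280 = 7.480.

[0.920, 7.480]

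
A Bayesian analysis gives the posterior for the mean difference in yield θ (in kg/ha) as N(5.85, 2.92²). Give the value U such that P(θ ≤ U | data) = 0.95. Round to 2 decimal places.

Need U with P(θ ≤ U) = 0.95: U = 5.85 + z_{0.05}·2.92.
z = 1.645; U = 5.85 + 1.645 × 2.92 = 10.65.

10.65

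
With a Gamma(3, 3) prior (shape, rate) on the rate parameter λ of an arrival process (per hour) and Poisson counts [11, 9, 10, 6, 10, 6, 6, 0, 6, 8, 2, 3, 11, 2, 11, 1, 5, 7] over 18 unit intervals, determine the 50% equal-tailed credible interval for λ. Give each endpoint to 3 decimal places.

Posterior: Gamma(3+114, 3+18) = Gamma(117, 21) (shape, rate).
Equal-tailed 50% interval: Gamma(117, 21) quantiles at 0.25 and 0.75.
Posterior mean ≈ 5.571, SD ≈ 0.515; a Normal approximation gives roughly [5.224, 5.919].
Exact: lower = 5.216; upper = 5.910.

[5.216, 5.910]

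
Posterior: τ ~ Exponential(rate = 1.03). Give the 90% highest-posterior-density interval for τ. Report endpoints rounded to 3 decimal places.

The exponential density is strictly decreasing on [0, ∞), so the HPD interval is anchored at 0: [0, q] with P(τ ≤ q) = 0.90.
q = −ln(1 − 0.90) / 1.03 = 2.3026 / 1.03 = 2.236.

[0.000, 2.236]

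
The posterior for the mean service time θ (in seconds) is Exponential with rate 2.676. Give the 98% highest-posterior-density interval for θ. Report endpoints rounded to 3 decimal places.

The exponential density is strictly decreasing on [0, ∞), so the HPD interval is anchored at 0: [0, q] with P(θ ≤ q) = 0.98.
q = −ln(1 − 0.98) / 2.676 = 3.9120 / 2.676 = 1.462.

[0.000, 1.462]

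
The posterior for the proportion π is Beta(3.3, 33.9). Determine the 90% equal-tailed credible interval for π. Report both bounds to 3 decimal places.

Posterior: Beta(3.3, 33.9).
Equal-tailed 90% interval: the 0.05 and 0.95 quantiles of Beta(3.3, 33.9).
Posterior mean ≈ 0.089, SD ≈ 0.046; a Normal approximation gives roughly [0.013, 0.164].
Exact: F⁻¹(0.05) = 0.027; F⁻¹(0.95) = 0.175.

[0.027, 0.175]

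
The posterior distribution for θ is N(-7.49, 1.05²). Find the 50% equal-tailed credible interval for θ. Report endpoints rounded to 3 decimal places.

[-8.198, -6.782]

The posterior is symmetric, so the 50% equal-tailed interval is θ = -7.49 ± z·1.05 with z = 0.674.
Half-width: 0.674 × 1.05 = 0.708.
-7.49 − 0.708 = -8.198; -7.49 + 0.708 = -6.782.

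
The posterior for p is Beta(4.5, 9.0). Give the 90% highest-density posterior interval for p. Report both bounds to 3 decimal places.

[0.129, 0.531]

The posterior is unimodal and skewed, so the HPD interval has equal density at both endpoints and is the shortest 90% interval.
Solving f(0.129) = f(0.531) with F(0.531) − F(0.129) = 0.90 gives [0.129, 0.531].
For comparison, the equal-tailed interval is [0.145, 0.551]; the HPD is narrower and shifted toward the mode.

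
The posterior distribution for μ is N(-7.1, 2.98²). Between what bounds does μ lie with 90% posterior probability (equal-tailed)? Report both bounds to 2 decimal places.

The posterior is symmetric, so the 90% equal-tailed interval is μ = -7.1 ± z·2.98 with z = 1.645.
Half-width: 1.645 × 2.98 = 4.90.
-7.1 − 4.90 = -12.00; -7.1 + 4.90 = -2.20.

[-12.00, -2.20]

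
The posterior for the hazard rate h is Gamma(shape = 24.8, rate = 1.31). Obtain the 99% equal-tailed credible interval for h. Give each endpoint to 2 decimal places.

[10.57, 30.15]

Posterior: Gamma(shape 24.8, rate 1.31).
Equal-tailed 99% interval: Gamma(24.8, 1.31) quantiles at 0.005 and 0.995.
Posterior mean ≈ 18.93, SD ≈ 3.80; a Normal approximation gives roughly [9.14, 28.72].
Exact: lower = 10.57; upper = 30.15.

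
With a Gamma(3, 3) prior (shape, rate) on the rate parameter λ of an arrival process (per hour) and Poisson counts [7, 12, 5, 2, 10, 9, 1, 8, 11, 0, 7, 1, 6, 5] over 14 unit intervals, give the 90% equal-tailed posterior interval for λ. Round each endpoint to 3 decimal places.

Posterior: Gamma(3+84, 3+14) = Gamma(87, 17) (shape, rate).
Equal-tailed 90% interval: Gamma(87, 17) quantiles at 0.05 and 0.95.
Posterior mean ≈ 5.118, SD ≈ 0.549; a Normal approximation gives roughly [4.215, 6.020].
Exact: lower = 4.250; upper = 6.052.

[4.250, 6.052]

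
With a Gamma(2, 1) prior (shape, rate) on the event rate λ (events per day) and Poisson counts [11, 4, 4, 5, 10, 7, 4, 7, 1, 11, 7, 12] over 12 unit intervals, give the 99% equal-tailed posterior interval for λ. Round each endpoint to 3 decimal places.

[4.856, 8.509]

Posterior: Gamma(2+83, 1+12) = Gamma(85, 13) (shape, rate).
Equal-tailed 99% interval: Gamma(85, 13) quantiles at 0.005 and 0.995.
Posterior mean ≈ 6.538, SD ≈ 0.709; a Normal approximation gives roughly [4.712, 8.365].
Exact: lower = 4.856; upper = 8.509.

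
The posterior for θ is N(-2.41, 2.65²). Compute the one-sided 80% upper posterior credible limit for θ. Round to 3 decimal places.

Need U with P(θ ≤ U) = 0.80: U = -2.41 + z_{0.2}·2.65.
z = 0.842; U = -2.41 + 0.842 × 2.65 = -0.180.

-0.180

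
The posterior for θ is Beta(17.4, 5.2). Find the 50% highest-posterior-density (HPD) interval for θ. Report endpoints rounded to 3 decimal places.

[0.734, 0.850]

The posterior is unimodal and skewed, so the HPD interval has equal density at both endpoints and is the shortest 50% interval.
Solving f(0.734) = f(0.850) with F(0.850) − F(0.734) = 0.50 gives [0.734, 0.850].
For comparison, the equal-tailed interval is [0.715, 0.833]; the HPD is narrower and shifted toward the mode.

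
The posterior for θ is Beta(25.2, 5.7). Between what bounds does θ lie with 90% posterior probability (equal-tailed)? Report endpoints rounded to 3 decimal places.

Posterior: Beta(25.2, 5.7).
Equal-tailed 90% interval: the 0.05 and 0.95 quantiles of Beta(25.2, 5.7).
Posterior mean ≈ 0.816, SD ≈ 0.069; a Normal approximation gives roughly [0.703, 0.928].
Exact: F⁻¹(0.05) = 0.692; F⁻¹(0.95) = 0.916.

[0.692, 0.916]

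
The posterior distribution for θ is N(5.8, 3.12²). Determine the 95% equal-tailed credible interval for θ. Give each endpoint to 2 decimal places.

The posterior is symmetric, so the 95% equal-tailed interval is θ = 5.8 ± z·3.12 with z = 1.960.
Half-width: 1.960 × 3.12 = 6.12.
5.8 − 6.12 = -0.32; 5.8 + 6.12 = 11.92.

[-0.32, 11.92]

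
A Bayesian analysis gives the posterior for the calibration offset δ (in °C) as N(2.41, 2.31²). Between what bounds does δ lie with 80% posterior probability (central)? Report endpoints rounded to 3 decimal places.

The posterior is symmetric, so the 80% equal-tailed interval is δ = 2.41 ± z·2.31 with z = 1.282.
Half-width: 1.282 × 2.31 = 2.960.
2.41 − 2.960 = -0.550; 2.41 + 2.960 = 5.370.

[-0.550, 5.370]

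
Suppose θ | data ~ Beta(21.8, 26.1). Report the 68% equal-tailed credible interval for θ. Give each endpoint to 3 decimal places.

Posterior: Beta(21.8, 26.1).
Equal-tailed 68% interval: the 0.16 and 0.84 quantiles of Beta(21.8, 26.1).
Posterior mean ≈ 0.455, SD ≈ 0.071; a Normal approximation gives roughly [0.384, 0.526].
Exact: F⁻¹(0.16) = 0.384; F⁻¹(0.84) = 0.527.

[0.384, 0.527]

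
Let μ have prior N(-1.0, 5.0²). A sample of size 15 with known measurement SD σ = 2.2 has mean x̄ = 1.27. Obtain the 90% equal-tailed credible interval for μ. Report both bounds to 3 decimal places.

[0.313, 2.169]

Posterior precision = 1/5.0² + 15/2.2² = 0.0400 + 3.0992 = 3.1392, so posterior SD = 0.5644.
Posterior mean = (-1.0/5.0² + 15·1.27/2.2²) / 3.1392 = 1.2411.
Interval: 1.2411 ± 1.645 × 0.5644 → [0.313, 2.169].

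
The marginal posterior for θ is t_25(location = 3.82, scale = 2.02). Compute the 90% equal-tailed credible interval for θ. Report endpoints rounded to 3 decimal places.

The t_25 distribution is symmetric; the 90% interval is 3.82 ± t·2.02 with t_{0.95,25} = 1.708.
Half-width: 1.708 × 2.02 = 3.450.
3.82 − 3.450 = 0.370; 3.82 + 3.450 = 7.270.

[0.370, 7.270]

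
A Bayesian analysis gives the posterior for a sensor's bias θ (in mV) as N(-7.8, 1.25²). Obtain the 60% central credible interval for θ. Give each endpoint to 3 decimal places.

The posterior is symmetric, so the 60% equal-tailed interval is θ = -7.8 ± z·1.25 with z = 0.842.
Half-width: 0.842 × 1.25 = 1.052.
-7.8 − 1.052 = -8.852; -7.8 + 1.052 = -6.748.

[-8.852, -6.748]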